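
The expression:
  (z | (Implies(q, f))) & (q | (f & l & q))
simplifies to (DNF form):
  (f & q) | (q & z)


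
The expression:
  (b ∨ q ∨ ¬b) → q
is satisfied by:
  {q: True}


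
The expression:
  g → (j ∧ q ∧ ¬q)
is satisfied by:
  {g: False}


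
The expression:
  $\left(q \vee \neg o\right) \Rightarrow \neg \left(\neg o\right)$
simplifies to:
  $o$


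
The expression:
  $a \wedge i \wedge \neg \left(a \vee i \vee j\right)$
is never true.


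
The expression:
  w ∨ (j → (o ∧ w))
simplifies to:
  w ∨ ¬j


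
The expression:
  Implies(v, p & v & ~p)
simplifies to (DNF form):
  ~v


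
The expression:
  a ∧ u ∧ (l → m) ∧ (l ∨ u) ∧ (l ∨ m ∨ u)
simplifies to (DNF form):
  (a ∧ m ∧ u) ∨ (a ∧ u ∧ ¬l)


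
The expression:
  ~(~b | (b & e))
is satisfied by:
  {b: True, e: False}


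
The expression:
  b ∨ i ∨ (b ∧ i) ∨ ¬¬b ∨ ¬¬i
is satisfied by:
  {i: True, b: True}
  {i: True, b: False}
  {b: True, i: False}


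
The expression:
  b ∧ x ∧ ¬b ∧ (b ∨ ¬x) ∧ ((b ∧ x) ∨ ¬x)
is never true.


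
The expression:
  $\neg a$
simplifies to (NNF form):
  $\neg a$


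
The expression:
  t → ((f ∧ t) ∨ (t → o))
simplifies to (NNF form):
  f ∨ o ∨ ¬t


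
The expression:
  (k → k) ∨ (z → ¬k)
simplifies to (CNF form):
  True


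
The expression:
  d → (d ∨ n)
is always true.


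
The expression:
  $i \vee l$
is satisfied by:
  {i: True, l: True}
  {i: True, l: False}
  {l: True, i: False}


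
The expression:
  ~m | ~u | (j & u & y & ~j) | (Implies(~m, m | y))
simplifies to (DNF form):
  True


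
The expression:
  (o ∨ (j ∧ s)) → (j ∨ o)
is always true.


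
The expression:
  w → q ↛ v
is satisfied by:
  {q: True, v: False, w: False}
  {v: False, w: False, q: False}
  {q: True, v: True, w: False}
  {v: True, q: False, w: False}
  {w: True, q: True, v: False}


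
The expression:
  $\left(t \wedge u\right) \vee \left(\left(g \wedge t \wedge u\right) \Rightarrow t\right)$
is always true.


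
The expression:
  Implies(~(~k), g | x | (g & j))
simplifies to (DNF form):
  g | x | ~k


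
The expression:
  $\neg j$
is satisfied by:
  {j: False}


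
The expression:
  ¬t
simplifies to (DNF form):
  ¬t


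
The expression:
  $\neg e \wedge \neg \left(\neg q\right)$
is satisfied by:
  {q: True, e: False}


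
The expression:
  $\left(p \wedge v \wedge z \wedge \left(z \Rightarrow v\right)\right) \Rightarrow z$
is always true.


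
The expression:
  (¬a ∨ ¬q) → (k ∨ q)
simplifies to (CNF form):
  k ∨ q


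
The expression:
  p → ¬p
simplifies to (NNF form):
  ¬p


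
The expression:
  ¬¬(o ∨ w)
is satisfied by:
  {o: True, w: True}
  {o: True, w: False}
  {w: True, o: False}


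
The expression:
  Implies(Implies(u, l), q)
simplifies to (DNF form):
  q | (u & ~l)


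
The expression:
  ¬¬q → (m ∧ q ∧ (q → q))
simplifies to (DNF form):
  m ∨ ¬q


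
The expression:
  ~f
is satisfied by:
  {f: False}


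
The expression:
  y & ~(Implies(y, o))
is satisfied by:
  {y: True, o: False}


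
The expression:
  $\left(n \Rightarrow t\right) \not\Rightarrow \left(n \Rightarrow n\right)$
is never true.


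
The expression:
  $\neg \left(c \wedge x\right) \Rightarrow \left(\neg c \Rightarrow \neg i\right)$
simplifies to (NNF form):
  $c \vee \neg i$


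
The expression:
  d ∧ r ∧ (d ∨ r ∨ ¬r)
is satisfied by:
  {r: True, d: True}


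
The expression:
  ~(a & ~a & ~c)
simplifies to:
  True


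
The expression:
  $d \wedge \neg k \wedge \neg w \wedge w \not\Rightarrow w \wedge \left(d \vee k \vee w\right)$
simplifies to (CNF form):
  $\text{False}$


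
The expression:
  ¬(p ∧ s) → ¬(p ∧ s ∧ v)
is always true.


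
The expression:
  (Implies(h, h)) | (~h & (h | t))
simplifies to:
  True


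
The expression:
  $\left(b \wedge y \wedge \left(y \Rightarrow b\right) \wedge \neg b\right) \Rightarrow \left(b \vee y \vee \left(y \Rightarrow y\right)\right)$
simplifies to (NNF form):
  $\text{True}$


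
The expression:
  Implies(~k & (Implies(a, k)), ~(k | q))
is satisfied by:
  {a: True, k: True, q: False}
  {a: True, q: False, k: False}
  {k: True, q: False, a: False}
  {k: False, q: False, a: False}
  {a: True, k: True, q: True}
  {a: True, q: True, k: False}
  {k: True, q: True, a: False}


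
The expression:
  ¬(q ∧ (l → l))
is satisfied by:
  {q: False}


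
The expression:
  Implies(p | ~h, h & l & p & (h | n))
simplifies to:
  h & (l | ~p)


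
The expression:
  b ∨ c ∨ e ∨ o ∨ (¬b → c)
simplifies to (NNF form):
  b ∨ c ∨ e ∨ o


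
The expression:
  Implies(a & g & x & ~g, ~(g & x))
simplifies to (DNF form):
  True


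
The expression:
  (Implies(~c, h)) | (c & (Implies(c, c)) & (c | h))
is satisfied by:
  {c: True, h: True}
  {c: True, h: False}
  {h: True, c: False}


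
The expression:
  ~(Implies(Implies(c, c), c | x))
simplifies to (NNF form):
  ~c & ~x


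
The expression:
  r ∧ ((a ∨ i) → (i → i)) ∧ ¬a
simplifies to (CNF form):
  r ∧ ¬a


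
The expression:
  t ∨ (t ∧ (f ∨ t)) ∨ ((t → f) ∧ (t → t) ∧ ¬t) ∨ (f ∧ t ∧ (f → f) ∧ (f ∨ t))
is always true.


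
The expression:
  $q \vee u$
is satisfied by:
  {q: True, u: True}
  {q: True, u: False}
  {u: True, q: False}


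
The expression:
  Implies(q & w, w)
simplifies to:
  True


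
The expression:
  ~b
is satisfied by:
  {b: False}


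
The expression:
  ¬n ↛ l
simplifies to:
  l ∨ ¬n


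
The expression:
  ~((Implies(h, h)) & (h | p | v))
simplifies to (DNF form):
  ~h & ~p & ~v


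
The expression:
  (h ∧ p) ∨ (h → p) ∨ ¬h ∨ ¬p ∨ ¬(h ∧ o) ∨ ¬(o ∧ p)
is always true.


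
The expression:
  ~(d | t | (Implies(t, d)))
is never true.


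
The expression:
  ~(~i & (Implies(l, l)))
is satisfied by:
  {i: True}


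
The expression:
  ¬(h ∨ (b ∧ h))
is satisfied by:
  {h: False}


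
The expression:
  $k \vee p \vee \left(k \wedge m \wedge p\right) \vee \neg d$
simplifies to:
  $k \vee p \vee \neg d$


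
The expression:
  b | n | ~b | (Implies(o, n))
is always true.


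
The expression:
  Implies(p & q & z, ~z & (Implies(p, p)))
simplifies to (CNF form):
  ~p | ~q | ~z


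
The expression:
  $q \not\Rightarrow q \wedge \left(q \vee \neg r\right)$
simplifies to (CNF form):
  $\text{False}$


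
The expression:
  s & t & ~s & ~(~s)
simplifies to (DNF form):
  False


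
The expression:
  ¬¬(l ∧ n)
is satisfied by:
  {n: True, l: True}


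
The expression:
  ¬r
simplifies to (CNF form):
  ¬r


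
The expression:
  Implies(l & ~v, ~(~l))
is always true.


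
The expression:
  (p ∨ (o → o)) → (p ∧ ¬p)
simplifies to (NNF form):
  False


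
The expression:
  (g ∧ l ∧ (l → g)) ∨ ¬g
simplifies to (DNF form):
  l ∨ ¬g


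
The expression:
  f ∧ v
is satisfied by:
  {f: True, v: True}


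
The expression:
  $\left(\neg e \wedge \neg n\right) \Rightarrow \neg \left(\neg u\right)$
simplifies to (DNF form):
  $e \vee n \vee u$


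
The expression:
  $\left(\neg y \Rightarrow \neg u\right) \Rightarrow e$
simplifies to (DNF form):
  $e \vee \left(u \wedge \neg y\right)$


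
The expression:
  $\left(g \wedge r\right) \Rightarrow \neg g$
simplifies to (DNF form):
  $\neg g \vee \neg r$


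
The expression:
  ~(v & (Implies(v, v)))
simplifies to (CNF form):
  ~v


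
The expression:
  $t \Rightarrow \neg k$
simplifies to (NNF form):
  $\neg k \vee \neg t$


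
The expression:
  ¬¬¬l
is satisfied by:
  {l: False}


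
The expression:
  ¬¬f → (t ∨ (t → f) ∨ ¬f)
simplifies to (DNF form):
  True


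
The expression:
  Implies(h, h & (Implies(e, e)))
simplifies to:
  True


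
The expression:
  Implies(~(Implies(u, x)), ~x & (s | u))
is always true.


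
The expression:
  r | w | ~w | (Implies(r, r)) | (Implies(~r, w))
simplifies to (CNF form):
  True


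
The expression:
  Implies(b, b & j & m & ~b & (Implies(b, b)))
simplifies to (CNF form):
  ~b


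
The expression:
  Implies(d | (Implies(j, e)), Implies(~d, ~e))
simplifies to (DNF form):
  d | ~e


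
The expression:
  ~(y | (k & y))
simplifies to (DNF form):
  ~y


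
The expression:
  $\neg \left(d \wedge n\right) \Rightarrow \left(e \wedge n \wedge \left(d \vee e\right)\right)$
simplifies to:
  $n \wedge \left(d \vee e\right)$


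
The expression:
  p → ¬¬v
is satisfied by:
  {v: True, p: False}
  {p: False, v: False}
  {p: True, v: True}


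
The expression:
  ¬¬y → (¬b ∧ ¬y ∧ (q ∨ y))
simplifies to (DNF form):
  ¬y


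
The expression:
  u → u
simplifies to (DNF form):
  True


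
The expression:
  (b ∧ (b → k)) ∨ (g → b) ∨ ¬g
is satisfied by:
  {b: True, g: False}
  {g: False, b: False}
  {g: True, b: True}


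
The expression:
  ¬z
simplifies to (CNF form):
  ¬z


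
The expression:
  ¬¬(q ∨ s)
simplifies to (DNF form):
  q ∨ s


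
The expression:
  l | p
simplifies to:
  l | p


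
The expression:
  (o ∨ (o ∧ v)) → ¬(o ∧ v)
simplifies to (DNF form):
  ¬o ∨ ¬v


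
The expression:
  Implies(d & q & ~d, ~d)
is always true.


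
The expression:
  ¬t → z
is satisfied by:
  {t: True, z: True}
  {t: True, z: False}
  {z: True, t: False}


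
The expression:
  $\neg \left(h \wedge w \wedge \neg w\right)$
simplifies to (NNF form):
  $\text{True}$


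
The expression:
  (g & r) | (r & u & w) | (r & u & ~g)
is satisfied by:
  {r: True, u: True, g: True}
  {r: True, u: True, g: False}
  {r: True, g: True, u: False}


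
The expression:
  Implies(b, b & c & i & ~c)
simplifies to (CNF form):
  ~b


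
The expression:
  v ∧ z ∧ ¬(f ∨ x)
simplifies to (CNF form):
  v ∧ z ∧ ¬f ∧ ¬x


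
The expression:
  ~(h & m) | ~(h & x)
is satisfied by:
  {h: False, m: False, x: False}
  {x: True, h: False, m: False}
  {m: True, h: False, x: False}
  {x: True, m: True, h: False}
  {h: True, x: False, m: False}
  {x: True, h: True, m: False}
  {m: True, h: True, x: False}


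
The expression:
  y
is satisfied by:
  {y: True}


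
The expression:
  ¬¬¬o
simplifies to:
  ¬o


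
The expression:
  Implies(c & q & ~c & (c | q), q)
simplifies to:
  True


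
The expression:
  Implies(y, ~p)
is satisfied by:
  {p: False, y: False}
  {y: True, p: False}
  {p: True, y: False}


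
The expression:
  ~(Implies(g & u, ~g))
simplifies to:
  g & u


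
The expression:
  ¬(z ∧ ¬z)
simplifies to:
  True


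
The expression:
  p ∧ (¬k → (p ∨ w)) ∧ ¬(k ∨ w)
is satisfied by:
  {p: True, w: False, k: False}


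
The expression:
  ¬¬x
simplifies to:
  x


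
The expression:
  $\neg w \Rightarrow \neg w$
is always true.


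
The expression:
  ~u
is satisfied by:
  {u: False}


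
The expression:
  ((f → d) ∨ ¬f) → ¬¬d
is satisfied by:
  {d: True, f: True}
  {d: True, f: False}
  {f: True, d: False}


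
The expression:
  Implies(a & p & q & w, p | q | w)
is always true.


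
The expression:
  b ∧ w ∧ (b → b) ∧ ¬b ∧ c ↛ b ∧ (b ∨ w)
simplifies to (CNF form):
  False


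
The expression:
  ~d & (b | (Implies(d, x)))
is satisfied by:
  {d: False}


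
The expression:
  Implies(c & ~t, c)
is always true.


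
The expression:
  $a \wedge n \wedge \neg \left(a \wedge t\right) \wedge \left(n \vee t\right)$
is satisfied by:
  {a: True, n: True, t: False}


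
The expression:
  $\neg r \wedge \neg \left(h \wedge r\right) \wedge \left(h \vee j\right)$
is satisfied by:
  {h: True, j: True, r: False}
  {h: True, r: False, j: False}
  {j: True, r: False, h: False}


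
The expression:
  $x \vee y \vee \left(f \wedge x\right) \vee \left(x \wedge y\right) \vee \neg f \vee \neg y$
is always true.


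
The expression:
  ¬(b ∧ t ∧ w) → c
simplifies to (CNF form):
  (b ∨ c) ∧ (c ∨ t) ∧ (c ∨ w)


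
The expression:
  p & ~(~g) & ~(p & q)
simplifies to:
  g & p & ~q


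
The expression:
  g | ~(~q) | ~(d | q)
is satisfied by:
  {q: True, g: True, d: False}
  {q: True, g: False, d: False}
  {g: True, q: False, d: False}
  {q: False, g: False, d: False}
  {d: True, q: True, g: True}
  {d: True, q: True, g: False}
  {d: True, g: True, q: False}


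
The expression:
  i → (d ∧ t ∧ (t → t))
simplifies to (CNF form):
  (d ∨ ¬i) ∧ (t ∨ ¬i)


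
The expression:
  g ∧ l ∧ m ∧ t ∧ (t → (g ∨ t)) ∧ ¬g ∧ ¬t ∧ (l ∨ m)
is never true.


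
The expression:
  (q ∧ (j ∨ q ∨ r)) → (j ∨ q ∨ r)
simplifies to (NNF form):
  True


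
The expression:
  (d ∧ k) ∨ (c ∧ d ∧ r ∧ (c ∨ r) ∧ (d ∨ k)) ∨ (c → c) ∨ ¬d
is always true.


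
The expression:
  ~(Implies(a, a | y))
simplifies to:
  False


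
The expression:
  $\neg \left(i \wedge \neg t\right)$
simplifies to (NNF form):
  $t \vee \neg i$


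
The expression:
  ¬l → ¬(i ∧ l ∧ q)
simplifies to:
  True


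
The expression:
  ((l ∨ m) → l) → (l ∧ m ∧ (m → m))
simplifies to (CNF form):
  m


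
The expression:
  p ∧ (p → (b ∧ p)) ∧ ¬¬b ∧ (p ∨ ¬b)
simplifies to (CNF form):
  b ∧ p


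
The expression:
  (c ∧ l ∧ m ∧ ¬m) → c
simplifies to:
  True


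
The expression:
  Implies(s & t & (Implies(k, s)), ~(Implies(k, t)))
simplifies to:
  ~s | ~t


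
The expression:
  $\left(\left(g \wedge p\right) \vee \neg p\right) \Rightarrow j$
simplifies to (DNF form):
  $j \vee \left(p \wedge \neg g\right)$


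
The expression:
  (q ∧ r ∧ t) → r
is always true.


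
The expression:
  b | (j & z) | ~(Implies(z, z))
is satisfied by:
  {b: True, z: True, j: True}
  {b: True, z: True, j: False}
  {b: True, j: True, z: False}
  {b: True, j: False, z: False}
  {z: True, j: True, b: False}


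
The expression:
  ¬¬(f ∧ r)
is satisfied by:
  {r: True, f: True}


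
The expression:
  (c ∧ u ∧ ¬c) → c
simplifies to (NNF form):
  True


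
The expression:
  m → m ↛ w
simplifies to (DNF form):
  ¬m ∨ ¬w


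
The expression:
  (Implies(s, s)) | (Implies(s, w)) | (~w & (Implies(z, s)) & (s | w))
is always true.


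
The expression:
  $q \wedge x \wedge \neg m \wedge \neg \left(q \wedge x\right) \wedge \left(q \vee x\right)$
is never true.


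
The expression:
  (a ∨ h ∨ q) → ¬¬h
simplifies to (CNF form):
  (h ∨ ¬a) ∧ (h ∨ ¬q)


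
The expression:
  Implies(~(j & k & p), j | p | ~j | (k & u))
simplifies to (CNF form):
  True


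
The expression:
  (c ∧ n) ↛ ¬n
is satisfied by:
  {c: True, n: True}


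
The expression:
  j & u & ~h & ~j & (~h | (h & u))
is never true.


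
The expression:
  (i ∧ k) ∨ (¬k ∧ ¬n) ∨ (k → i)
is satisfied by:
  {i: True, k: False}
  {k: False, i: False}
  {k: True, i: True}


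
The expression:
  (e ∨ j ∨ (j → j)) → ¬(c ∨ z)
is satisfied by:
  {z: False, c: False}


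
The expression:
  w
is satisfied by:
  {w: True}


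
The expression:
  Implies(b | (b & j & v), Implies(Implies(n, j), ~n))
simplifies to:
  ~b | ~j | ~n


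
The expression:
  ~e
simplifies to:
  ~e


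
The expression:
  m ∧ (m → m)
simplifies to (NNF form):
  m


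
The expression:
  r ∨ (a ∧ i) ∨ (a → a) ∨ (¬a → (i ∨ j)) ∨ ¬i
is always true.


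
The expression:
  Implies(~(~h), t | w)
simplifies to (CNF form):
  t | w | ~h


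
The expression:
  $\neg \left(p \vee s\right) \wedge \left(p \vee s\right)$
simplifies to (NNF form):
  $\text{False}$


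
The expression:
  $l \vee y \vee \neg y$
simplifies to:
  $\text{True}$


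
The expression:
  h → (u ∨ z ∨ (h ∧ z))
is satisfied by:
  {z: True, u: True, h: False}
  {z: True, h: False, u: False}
  {u: True, h: False, z: False}
  {u: False, h: False, z: False}
  {z: True, u: True, h: True}
  {z: True, h: True, u: False}
  {u: True, h: True, z: False}


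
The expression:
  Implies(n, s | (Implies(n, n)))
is always true.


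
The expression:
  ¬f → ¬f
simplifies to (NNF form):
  True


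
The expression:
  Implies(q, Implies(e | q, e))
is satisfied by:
  {e: True, q: False}
  {q: False, e: False}
  {q: True, e: True}


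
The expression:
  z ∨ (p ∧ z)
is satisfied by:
  {z: True}


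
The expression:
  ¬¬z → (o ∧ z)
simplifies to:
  o ∨ ¬z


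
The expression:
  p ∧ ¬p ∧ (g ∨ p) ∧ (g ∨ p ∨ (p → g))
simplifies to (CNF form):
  False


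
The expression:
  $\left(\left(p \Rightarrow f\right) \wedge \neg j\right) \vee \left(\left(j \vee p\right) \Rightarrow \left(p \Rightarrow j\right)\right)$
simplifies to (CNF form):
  $f \vee j \vee \neg p$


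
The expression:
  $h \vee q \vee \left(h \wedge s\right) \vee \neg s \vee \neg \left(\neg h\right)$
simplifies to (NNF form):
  $h \vee q \vee \neg s$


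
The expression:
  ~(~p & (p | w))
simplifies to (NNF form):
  p | ~w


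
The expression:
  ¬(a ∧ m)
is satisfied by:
  {m: False, a: False}
  {a: True, m: False}
  {m: True, a: False}


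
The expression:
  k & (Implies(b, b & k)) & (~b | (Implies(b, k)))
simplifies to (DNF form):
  k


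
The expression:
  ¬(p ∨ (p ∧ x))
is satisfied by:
  {p: False}


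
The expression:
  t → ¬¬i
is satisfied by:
  {i: True, t: False}
  {t: False, i: False}
  {t: True, i: True}


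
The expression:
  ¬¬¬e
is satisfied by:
  {e: False}


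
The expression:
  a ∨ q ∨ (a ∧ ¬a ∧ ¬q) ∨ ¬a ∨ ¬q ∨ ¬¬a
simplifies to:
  True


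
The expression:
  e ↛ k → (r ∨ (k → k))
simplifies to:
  True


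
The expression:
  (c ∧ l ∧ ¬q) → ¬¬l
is always true.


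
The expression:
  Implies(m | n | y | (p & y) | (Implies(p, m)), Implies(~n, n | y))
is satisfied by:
  {n: True, y: True, p: True, m: False}
  {n: True, y: True, m: False, p: False}
  {n: True, y: True, p: True, m: True}
  {n: True, y: True, m: True, p: False}
  {n: True, p: True, m: False, y: False}
  {n: True, m: False, p: False, y: False}
  {n: True, p: True, m: True, y: False}
  {n: True, m: True, p: False, y: False}
  {p: True, y: True, m: False, n: False}
  {y: True, m: False, p: False, n: False}
  {p: True, y: True, m: True, n: False}
  {y: True, m: True, p: False, n: False}
  {p: True, y: False, m: False, n: False}


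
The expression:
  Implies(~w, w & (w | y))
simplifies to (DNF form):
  w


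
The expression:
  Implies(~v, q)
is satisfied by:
  {q: True, v: True}
  {q: True, v: False}
  {v: True, q: False}


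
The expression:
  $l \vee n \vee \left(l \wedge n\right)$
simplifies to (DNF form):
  $l \vee n$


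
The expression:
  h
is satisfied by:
  {h: True}


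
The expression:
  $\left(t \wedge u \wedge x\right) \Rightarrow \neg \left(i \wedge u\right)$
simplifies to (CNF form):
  $\neg i \vee \neg t \vee \neg u \vee \neg x$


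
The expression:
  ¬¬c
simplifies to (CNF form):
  c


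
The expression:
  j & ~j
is never true.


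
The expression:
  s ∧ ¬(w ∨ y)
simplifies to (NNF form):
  s ∧ ¬w ∧ ¬y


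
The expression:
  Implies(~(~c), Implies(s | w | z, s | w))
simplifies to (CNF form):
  s | w | ~c | ~z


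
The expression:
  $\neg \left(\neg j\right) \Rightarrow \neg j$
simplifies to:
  $\neg j$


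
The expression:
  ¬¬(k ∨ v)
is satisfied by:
  {k: True, v: True}
  {k: True, v: False}
  {v: True, k: False}


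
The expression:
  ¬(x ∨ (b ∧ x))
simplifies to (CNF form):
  ¬x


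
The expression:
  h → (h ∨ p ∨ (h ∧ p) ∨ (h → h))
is always true.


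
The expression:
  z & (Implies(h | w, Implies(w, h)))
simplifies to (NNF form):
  z & (h | ~w)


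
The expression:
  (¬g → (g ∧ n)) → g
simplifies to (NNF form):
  True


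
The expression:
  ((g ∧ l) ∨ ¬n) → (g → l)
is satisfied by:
  {n: True, l: True, g: False}
  {n: True, g: False, l: False}
  {l: True, g: False, n: False}
  {l: False, g: False, n: False}
  {n: True, l: True, g: True}
  {n: True, g: True, l: False}
  {l: True, g: True, n: False}


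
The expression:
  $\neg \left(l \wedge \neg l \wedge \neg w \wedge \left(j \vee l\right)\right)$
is always true.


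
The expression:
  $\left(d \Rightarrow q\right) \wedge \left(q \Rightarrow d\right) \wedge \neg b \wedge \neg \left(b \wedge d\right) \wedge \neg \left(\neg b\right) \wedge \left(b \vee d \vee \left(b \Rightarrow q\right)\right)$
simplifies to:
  $\text{False}$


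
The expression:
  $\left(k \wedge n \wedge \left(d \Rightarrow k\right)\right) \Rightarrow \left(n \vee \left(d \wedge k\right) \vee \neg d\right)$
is always true.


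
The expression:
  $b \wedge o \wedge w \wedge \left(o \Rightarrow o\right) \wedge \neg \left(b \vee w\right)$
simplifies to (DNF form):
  $\text{False}$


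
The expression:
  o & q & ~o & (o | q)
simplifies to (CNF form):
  False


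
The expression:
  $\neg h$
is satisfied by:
  {h: False}


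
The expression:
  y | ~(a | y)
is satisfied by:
  {y: True, a: False}
  {a: False, y: False}
  {a: True, y: True}


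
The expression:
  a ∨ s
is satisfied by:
  {a: True, s: True}
  {a: True, s: False}
  {s: True, a: False}


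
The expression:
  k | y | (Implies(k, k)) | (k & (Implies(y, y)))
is always true.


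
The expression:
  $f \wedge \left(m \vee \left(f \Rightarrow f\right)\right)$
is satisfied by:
  {f: True}


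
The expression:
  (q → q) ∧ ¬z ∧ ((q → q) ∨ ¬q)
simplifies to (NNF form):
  ¬z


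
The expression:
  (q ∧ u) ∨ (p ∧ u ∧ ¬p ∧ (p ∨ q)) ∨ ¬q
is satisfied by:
  {u: True, q: False}
  {q: False, u: False}
  {q: True, u: True}


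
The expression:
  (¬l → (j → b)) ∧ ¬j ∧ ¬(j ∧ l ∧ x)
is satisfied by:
  {j: False}


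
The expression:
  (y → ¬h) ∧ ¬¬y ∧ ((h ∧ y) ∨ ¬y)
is never true.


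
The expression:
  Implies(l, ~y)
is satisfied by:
  {l: False, y: False}
  {y: True, l: False}
  {l: True, y: False}


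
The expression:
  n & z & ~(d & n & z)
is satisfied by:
  {z: True, n: True, d: False}


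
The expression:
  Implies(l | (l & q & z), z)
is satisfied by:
  {z: True, l: False}
  {l: False, z: False}
  {l: True, z: True}


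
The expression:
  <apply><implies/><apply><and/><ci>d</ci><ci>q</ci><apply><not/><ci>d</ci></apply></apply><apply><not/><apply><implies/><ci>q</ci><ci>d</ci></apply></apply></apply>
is always true.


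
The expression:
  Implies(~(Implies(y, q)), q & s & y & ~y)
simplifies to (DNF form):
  q | ~y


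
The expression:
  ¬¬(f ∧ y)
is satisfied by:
  {f: True, y: True}


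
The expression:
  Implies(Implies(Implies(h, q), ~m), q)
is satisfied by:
  {q: True, m: True, h: False}
  {q: True, h: False, m: False}
  {q: True, m: True, h: True}
  {q: True, h: True, m: False}
  {m: True, h: False, q: False}


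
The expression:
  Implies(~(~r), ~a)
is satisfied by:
  {a: False, r: False}
  {r: True, a: False}
  {a: True, r: False}


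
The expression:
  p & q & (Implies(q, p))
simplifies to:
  p & q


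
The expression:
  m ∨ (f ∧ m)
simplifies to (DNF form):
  m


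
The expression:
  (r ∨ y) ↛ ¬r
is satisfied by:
  {r: True}


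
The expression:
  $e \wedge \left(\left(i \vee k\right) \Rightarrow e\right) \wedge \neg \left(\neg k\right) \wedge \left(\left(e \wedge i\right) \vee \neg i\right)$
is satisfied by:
  {e: True, k: True}


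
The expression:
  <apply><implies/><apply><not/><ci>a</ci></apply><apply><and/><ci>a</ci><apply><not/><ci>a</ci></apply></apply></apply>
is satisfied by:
  {a: True}


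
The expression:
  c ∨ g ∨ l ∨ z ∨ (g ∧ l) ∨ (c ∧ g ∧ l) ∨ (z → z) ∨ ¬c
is always true.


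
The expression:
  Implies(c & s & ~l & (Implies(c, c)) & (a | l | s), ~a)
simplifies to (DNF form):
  l | ~a | ~c | ~s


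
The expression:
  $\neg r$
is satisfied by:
  {r: False}


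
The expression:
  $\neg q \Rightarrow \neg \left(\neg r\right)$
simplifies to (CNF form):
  $q \vee r$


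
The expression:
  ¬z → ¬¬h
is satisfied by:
  {z: True, h: True}
  {z: True, h: False}
  {h: True, z: False}


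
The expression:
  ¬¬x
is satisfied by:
  {x: True}


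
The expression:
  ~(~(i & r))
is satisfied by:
  {r: True, i: True}


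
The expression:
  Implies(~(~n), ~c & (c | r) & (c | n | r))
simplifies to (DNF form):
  ~n | (r & ~c)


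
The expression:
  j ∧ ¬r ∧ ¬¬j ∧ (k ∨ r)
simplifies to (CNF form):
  j ∧ k ∧ ¬r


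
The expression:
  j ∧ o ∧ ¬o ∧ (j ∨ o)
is never true.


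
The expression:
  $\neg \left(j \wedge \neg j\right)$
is always true.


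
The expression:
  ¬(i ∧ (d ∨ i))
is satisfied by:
  {i: False}


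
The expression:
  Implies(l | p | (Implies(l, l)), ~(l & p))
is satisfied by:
  {l: False, p: False}
  {p: True, l: False}
  {l: True, p: False}


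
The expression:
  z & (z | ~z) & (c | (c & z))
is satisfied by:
  {c: True, z: True}


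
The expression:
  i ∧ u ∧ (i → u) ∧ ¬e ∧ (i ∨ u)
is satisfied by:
  {i: True, u: True, e: False}


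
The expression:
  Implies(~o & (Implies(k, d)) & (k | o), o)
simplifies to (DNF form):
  o | ~d | ~k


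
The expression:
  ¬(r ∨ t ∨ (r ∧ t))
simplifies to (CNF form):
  ¬r ∧ ¬t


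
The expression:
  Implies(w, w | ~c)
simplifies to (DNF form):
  True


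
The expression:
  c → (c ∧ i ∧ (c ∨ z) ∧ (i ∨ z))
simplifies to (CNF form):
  i ∨ ¬c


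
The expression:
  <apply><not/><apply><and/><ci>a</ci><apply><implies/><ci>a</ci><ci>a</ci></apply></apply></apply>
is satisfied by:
  {a: False}


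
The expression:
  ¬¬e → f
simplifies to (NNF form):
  f ∨ ¬e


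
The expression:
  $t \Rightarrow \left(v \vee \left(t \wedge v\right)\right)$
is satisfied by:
  {v: True, t: False}
  {t: False, v: False}
  {t: True, v: True}


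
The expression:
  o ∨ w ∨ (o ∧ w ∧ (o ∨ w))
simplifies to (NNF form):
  o ∨ w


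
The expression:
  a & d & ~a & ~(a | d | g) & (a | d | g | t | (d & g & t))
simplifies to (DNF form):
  False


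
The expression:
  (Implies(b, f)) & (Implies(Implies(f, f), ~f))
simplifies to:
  ~b & ~f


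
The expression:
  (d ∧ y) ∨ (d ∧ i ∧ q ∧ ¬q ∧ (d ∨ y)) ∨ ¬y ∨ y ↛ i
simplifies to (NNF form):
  d ∨ ¬i ∨ ¬y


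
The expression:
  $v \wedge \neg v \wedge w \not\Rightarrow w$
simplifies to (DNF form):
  $\text{False}$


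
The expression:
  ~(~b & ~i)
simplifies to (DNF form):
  b | i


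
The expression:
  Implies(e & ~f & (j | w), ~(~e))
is always true.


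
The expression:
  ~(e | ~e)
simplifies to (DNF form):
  False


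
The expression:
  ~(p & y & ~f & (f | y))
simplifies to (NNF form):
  f | ~p | ~y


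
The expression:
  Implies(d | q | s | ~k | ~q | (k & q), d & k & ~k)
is never true.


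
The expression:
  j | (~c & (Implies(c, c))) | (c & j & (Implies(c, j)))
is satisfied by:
  {j: True, c: False}
  {c: False, j: False}
  {c: True, j: True}


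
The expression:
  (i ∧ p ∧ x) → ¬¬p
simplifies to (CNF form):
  True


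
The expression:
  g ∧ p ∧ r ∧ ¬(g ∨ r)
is never true.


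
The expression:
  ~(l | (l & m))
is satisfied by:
  {l: False}


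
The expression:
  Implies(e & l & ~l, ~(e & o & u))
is always true.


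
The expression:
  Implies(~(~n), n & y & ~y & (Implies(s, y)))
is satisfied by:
  {n: False}


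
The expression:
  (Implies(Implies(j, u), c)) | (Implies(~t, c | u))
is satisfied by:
  {t: True, c: True, u: True, j: True}
  {t: True, c: True, u: True, j: False}
  {t: True, c: True, j: True, u: False}
  {t: True, c: True, j: False, u: False}
  {t: True, u: True, j: True, c: False}
  {t: True, u: True, j: False, c: False}
  {t: True, u: False, j: True, c: False}
  {t: True, u: False, j: False, c: False}
  {c: True, u: True, j: True, t: False}
  {c: True, u: True, j: False, t: False}
  {c: True, j: True, u: False, t: False}
  {c: True, j: False, u: False, t: False}
  {u: True, j: True, c: False, t: False}
  {u: True, c: False, j: False, t: False}
  {j: True, c: False, u: False, t: False}


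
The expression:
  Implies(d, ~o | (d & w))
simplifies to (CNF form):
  w | ~d | ~o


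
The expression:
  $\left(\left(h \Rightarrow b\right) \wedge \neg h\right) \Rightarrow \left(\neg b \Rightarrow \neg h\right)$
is always true.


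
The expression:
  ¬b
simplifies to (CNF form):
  ¬b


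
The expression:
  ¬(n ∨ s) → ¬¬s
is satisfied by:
  {n: True, s: True}
  {n: True, s: False}
  {s: True, n: False}


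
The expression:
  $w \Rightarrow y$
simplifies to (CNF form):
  $y \vee \neg w$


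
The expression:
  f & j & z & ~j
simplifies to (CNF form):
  False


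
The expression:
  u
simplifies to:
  u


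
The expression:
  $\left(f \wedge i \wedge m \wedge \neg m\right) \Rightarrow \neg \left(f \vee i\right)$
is always true.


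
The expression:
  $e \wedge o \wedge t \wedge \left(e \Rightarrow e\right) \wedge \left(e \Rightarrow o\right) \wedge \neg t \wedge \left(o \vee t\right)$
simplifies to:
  $\text{False}$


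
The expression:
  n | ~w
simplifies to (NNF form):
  n | ~w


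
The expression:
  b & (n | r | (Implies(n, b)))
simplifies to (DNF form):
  b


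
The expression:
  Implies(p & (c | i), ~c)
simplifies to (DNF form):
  ~c | ~p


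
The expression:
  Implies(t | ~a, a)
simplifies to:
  a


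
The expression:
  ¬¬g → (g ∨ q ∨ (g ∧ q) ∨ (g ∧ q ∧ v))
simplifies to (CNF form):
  True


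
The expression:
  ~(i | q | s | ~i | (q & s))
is never true.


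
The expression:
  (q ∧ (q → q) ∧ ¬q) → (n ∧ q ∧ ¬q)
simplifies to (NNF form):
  True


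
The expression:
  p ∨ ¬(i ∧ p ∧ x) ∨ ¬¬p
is always true.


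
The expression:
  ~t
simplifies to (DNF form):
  ~t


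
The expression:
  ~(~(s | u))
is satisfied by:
  {u: True, s: True}
  {u: True, s: False}
  {s: True, u: False}


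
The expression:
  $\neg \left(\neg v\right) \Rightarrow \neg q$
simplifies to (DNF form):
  $\neg q \vee \neg v$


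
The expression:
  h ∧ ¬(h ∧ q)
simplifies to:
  h ∧ ¬q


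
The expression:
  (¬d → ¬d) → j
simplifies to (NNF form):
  j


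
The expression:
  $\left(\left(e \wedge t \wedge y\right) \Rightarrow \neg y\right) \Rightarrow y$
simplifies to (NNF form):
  $y$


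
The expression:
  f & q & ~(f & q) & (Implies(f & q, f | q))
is never true.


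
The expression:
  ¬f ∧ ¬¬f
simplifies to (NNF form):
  False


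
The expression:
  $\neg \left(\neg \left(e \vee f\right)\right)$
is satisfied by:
  {e: True, f: True}
  {e: True, f: False}
  {f: True, e: False}


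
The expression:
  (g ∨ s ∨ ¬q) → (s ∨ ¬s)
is always true.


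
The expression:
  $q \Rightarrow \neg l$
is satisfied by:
  {l: False, q: False}
  {q: True, l: False}
  {l: True, q: False}


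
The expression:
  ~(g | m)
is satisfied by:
  {g: False, m: False}


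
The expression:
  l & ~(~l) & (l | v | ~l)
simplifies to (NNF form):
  l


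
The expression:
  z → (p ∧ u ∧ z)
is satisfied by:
  {p: True, u: True, z: False}
  {p: True, u: False, z: False}
  {u: True, p: False, z: False}
  {p: False, u: False, z: False}
  {z: True, p: True, u: True}


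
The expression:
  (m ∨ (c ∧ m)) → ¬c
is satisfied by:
  {m: False, c: False}
  {c: True, m: False}
  {m: True, c: False}


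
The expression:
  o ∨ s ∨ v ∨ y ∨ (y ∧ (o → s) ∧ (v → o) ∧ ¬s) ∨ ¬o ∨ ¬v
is always true.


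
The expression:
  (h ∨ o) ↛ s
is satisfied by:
  {o: True, h: True, s: False}
  {o: True, h: False, s: False}
  {h: True, o: False, s: False}


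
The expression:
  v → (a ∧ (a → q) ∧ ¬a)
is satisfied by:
  {v: False}


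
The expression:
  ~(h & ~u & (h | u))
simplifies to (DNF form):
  u | ~h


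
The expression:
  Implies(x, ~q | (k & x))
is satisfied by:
  {k: True, q: False, x: False}
  {q: False, x: False, k: False}
  {x: True, k: True, q: False}
  {x: True, q: False, k: False}
  {k: True, q: True, x: False}
  {q: True, k: False, x: False}
  {x: True, q: True, k: True}


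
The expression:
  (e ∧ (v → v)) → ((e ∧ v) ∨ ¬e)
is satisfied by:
  {v: True, e: False}
  {e: False, v: False}
  {e: True, v: True}


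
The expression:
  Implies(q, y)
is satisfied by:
  {y: True, q: False}
  {q: False, y: False}
  {q: True, y: True}


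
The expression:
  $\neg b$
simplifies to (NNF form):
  $\neg b$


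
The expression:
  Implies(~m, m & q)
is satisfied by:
  {m: True}


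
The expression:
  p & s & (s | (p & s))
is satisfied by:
  {p: True, s: True}


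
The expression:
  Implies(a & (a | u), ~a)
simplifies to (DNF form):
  ~a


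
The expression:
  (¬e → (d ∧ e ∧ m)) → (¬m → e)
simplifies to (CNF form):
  True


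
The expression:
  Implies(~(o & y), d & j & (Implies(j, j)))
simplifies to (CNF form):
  (d | o) & (d | y) & (j | o) & (j | y)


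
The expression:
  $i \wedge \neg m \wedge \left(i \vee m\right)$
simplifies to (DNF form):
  $i \wedge \neg m$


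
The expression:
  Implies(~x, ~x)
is always true.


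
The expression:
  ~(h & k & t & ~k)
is always true.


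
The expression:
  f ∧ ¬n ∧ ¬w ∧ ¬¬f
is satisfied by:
  {f: True, n: False, w: False}


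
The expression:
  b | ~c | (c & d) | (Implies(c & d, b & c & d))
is always true.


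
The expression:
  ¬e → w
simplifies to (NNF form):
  e ∨ w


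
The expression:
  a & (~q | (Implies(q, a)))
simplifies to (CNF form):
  a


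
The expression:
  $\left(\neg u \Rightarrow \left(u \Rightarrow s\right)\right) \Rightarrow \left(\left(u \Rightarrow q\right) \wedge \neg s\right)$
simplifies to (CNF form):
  $\neg s \wedge \left(q \vee \neg u\right)$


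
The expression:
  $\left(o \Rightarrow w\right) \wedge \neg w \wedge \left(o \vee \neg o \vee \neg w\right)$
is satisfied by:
  {o: False, w: False}


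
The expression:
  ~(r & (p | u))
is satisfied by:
  {p: False, r: False, u: False}
  {u: True, p: False, r: False}
  {p: True, u: False, r: False}
  {u: True, p: True, r: False}
  {r: True, u: False, p: False}


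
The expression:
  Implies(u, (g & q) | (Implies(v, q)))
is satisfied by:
  {q: True, u: False, v: False}
  {u: False, v: False, q: False}
  {q: True, v: True, u: False}
  {v: True, u: False, q: False}
  {q: True, u: True, v: False}
  {u: True, q: False, v: False}
  {q: True, v: True, u: True}


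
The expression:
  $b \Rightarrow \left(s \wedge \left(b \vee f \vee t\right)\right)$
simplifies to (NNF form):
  $s \vee \neg b$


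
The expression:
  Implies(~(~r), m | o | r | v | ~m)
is always true.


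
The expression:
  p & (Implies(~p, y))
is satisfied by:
  {p: True}


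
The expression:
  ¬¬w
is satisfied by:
  {w: True}


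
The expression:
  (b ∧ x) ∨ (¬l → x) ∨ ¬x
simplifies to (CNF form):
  True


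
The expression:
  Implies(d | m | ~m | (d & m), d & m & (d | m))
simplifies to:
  d & m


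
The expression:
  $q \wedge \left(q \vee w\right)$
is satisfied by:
  {q: True}


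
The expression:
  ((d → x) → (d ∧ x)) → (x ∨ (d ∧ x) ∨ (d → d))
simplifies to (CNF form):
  True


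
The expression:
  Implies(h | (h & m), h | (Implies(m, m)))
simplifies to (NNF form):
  True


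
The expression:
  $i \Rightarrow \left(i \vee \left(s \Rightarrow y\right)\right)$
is always true.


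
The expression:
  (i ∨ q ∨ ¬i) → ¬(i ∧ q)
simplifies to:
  ¬i ∨ ¬q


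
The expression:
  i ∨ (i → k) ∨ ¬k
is always true.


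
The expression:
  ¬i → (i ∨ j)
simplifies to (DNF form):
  i ∨ j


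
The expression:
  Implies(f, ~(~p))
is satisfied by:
  {p: True, f: False}
  {f: False, p: False}
  {f: True, p: True}


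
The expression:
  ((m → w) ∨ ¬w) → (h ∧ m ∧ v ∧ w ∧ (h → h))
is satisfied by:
  {h: True, m: True, w: True, v: True}


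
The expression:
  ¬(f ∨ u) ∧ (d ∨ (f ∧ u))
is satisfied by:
  {d: True, u: False, f: False}


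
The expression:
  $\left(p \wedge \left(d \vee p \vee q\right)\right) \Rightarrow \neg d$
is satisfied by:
  {p: False, d: False}
  {d: True, p: False}
  {p: True, d: False}


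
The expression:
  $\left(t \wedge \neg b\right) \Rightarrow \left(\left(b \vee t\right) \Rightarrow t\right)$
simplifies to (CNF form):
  $\text{True}$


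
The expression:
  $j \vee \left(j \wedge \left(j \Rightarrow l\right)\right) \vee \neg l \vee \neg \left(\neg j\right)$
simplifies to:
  $j \vee \neg l$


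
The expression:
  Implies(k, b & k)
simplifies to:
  b | ~k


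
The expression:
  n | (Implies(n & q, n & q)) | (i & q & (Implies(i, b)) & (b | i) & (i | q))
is always true.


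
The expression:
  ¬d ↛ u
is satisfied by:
  {u: True, d: False}
  {d: False, u: False}
  {d: True, u: True}


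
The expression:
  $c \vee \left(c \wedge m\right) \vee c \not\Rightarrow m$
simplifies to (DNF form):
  $c$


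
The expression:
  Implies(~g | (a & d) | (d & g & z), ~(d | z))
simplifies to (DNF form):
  (g & ~d) | (~d & ~z) | (g & ~a & ~d) | (g & ~a & ~z) | (g & ~d & ~z) | (~a & ~d & ~z) | (g & ~a & ~d & ~z)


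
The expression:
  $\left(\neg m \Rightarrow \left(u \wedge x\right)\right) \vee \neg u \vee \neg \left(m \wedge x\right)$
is always true.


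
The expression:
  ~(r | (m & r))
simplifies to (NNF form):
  ~r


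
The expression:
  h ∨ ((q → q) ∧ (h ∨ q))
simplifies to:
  h ∨ q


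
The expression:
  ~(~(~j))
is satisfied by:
  {j: False}


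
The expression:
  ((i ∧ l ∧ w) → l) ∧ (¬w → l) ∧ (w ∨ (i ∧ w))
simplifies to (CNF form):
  w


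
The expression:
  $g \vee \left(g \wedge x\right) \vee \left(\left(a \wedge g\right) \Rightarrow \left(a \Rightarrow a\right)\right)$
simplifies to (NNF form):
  $\text{True}$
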